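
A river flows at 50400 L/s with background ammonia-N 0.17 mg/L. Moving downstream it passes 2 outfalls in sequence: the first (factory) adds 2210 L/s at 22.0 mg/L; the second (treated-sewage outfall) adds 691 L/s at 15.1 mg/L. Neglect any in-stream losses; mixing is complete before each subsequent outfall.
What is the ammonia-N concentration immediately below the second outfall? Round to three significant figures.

1.27 mg/L

After outfall 1: Q = 50400 + 2210 = 52610 L/s; C = (50400·0.1700 + 2210·22.00)/52610 = 1.087 mg/L.
After outfall 2: Q = 52610 + 691.0 = 53300 L/s; C = (52610·1.087 + 691.0·15.10)/53300 = 1.269 mg/L.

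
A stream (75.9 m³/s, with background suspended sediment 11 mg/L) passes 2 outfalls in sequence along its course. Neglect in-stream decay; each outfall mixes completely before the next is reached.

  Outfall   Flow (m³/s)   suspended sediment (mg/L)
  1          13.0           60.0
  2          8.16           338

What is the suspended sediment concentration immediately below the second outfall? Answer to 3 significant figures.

45.1 mg/L

Below outfall 1: Q → 88.90 m³/s, C = (75.90·11.00 + 13.00·60.00)/88.90 = 18.17 mg/L.
Below outfall 2: Q → 97.06 m³/s, C = (88.90·18.17 + 8.160·338.0)/97.06 = 45.05 mg/L.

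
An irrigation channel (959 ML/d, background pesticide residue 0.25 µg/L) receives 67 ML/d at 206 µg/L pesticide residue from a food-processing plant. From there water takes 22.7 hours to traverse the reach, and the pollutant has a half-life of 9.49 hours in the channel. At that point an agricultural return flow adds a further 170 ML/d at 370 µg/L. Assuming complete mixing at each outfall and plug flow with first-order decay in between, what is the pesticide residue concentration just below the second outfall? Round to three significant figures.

54.8 µg/L

Conservation of mass: C = (959.0·0.2500 + 67.00·206.0) / 1026 = 14040/1026 = 13.69 µg/L; combined flow 1026 ML/d.
Half-life 9.49 h → k = ln 2 / 9.49 = 0.07304 h⁻¹ = 1.753 d⁻¹.
Applying C = C₀e^(−kt): 13.69 × 0.1905 = 2.607 µg/L.
At the second outfall, C = (1026·2.607 + 170.0·370.0) / (1026 + 170.0) = 54.83 µg/L.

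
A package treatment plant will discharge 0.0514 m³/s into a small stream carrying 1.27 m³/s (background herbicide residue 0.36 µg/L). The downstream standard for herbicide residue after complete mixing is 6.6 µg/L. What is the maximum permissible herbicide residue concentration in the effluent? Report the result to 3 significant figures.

At the limit, (Qr·Cr + Qe·Cₑ)/(Qr + Qe) = 6.6:
Cₑ = (1.321·6.6 − 1.270·0.3600) / 0.05140 = 160.8 µg/L.

161 µg/L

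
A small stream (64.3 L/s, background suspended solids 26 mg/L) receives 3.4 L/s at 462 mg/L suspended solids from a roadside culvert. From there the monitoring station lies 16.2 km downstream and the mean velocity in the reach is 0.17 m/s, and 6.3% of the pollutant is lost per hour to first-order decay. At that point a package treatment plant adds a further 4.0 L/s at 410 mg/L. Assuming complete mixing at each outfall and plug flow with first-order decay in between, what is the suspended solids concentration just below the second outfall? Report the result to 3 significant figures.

Mixed concentration C = ΣQC/ΣQ = (64.30·26.00 + 3.400·462.0) / 67.70 = 3243/67.70 = 47.90 mg/L; combined flow 67.70 L/s.
Travel time t = 16.2·1000 / 0.17 = 95290 s = 26.47 h.
6.3%/h lost → k = −ln(1 − 0.063) = 0.06507 h⁻¹.
After decay, C = 47.90 × e^(−kt) = 47.90 × 0.1786 = 8.555 mg/L.
Second outfall: C = (67.70·8.555 + 4.000·410.0)/71.70 = 30.95 mg/L.

31.0 mg/L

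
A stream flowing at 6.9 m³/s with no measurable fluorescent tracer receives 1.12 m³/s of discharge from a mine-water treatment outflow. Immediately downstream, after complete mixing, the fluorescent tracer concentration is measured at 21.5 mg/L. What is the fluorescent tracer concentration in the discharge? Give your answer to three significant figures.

154 mg/L

Mass balance: 6.900·0 + 1.120·Cₑ = 8.020·21.50
→ Cₑ = (8.020·21.50 − 6.900·0) / 1.120 = 154.0 mg/L.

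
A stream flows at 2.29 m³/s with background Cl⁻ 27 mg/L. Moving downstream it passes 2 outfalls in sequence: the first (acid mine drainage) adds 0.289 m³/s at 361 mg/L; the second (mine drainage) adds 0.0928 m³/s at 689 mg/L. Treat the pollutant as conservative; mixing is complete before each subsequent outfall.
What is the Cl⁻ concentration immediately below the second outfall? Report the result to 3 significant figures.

Outfall 1: combined Q = 2.579 m³/s; C = (2.290·27.00 + 0.2890·361.0)/2.579 = 64.43 mg/L.
Outfall 2: combined Q = 2.672 m³/s; C = (2.579·64.43 + 0.09280·689.0)/2.672 = 86.12 mg/L.

86.1 mg/L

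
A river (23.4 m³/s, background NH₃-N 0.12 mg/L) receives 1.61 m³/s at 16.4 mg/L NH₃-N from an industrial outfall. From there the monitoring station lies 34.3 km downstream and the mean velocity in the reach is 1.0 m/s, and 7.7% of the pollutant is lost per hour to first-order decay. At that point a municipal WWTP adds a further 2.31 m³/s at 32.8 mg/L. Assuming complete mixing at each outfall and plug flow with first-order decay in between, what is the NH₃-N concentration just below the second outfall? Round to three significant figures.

3.27 mg/L

Mass balance: C = (23.40·0.1200 + 1.610·16.40) / 25.01 = 29.21/25.01 = 1.168 mg/L; combined flow 25.01 m³/s.
Travel time t = 34.3·1000 / 1.0 = 34300 s = 9.528 h.
7.7%/h lost → k = −ln(1 − 0.077) = 0.08013 h⁻¹.
Applying C = C₀e^(−kt): 1.168 × 0.4661 = 0.5444 mg/L.
Second outfall: C = (25.01·0.5444 + 2.310·32.80)/27.32 = 3.272 mg/L.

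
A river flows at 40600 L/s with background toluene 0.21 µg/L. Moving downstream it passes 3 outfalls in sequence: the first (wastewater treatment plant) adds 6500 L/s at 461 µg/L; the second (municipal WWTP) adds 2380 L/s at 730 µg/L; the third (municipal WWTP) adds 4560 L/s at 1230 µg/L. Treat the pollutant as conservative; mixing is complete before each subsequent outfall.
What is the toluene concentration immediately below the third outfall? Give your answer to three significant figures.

After outfall 1: Q = 40600 + 6500 = 47100 L/s; C = (40600·0.2100 + 6500·461.0)/47100 = 63.80 µg/L.
After outfall 2: Q = 47100 + 2380 = 49480 L/s; C = (47100·63.80 + 2380·730.0)/49480 = 95.85 µg/L.
After outfall 3: Q = 49480 + 4560 = 54040 L/s; C = (49480·95.85 + 4560·1230)/54040 = 191.5 µg/L.

192 µg/L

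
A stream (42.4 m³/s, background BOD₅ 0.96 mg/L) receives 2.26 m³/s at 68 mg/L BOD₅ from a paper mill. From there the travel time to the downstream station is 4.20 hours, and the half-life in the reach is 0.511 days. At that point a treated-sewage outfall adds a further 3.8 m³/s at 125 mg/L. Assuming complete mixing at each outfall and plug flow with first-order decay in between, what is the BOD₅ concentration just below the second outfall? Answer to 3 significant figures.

13.0 mg/L

Conservation of mass: C = (42.40·0.9600 + 2.260·68.00) / 44.66 = 194.4/44.66 = 4.353 mg/L; combined flow 44.66 m³/s.
Half-life 0.511 d → k = ln 2 / 0.511 = 1.356 d⁻¹.
First-order decay: C = 4.353·exp(−k·t) = 4.353·0.7887 = 3.433 mg/L.
At the second outfall, C = (44.66·3.433 + 3.800·125.0) / (44.66 + 3.800) = 12.97 mg/L.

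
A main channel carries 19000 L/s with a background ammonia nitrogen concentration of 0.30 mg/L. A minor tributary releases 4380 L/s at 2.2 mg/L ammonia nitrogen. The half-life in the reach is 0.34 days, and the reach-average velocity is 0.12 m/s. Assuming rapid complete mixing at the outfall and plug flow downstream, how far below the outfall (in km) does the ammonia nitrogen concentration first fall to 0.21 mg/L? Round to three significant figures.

After mixing, C = (19000·0.3000 + 4380·2.200) / 23380 = 15340/23380 = 0.6559 mg/L.
Half-life 0.34 d → k = ln 2 / 0.34 = 2.039 d⁻¹.
Set 0.6559·exp(−k·t) = 0.21 → t = ln(0.6559/0.21)/k = 48270 s = 13.41 h.
Distance = v·t = 0.12·48270 = 5792 m = 5.792 km.

5.79 km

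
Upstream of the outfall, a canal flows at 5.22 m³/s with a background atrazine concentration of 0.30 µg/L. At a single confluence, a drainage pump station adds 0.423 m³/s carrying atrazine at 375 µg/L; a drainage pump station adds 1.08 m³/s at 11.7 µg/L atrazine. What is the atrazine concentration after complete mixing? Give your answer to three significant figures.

25.7 µg/L

Flow-weighted average: C = (5.220·0.3000 + 0.4230·375.0 + 1.080·11.70) / 6.723 = 172.8/6.723 = 25.71 µg/L.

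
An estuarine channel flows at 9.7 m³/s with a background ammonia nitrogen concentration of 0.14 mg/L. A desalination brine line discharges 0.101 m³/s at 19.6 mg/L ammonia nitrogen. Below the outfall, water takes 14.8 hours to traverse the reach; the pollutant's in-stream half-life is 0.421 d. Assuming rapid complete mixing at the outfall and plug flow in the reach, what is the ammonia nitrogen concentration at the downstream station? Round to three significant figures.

0.123 mg/L

Mixed concentration C = ΣQC/ΣQ = (9.700·0.1400 + 0.1010·19.60) / 9.801 = 3.338/9.801 = 0.3405 mg/L.
Half-life 0.421 d → k = ln 2 / 0.421 = 1.646 d⁻¹.
First-order decay: C = 0.3405·exp(−k·t) = 0.3405·0.3623 = 0.1234 mg/L.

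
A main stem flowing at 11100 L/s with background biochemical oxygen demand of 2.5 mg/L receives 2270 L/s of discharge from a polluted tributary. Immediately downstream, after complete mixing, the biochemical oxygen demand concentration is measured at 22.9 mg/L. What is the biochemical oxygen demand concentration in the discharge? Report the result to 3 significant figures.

123 mg/L

Mass balance: 11100·2.500 + 2270·Cₑ = 13370·22.90
→ Cₑ = (13370·22.90 − 11100·2.500) / 2270 = 122.7 mg/L.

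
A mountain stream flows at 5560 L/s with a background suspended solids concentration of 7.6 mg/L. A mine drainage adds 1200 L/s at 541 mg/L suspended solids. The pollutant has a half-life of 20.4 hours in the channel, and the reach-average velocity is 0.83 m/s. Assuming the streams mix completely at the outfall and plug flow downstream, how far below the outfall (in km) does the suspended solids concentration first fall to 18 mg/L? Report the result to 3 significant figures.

153 km

After mixing, C = (5560·7.600 + 1200·541.0) / 6760 = 691500/6760 = 102.3 mg/L.
Half-life 20.4 h → k = ln 2 / 20.4 = 0.03398 h⁻¹ = 0.8155 d⁻¹.
Set 102.3·exp(−k·t) = 18 → t = ln(102.3/18)/k = 184100 s = 51.13 h.
Distance = v·t = 0.83·184100 = 152800 m = 152.8 km.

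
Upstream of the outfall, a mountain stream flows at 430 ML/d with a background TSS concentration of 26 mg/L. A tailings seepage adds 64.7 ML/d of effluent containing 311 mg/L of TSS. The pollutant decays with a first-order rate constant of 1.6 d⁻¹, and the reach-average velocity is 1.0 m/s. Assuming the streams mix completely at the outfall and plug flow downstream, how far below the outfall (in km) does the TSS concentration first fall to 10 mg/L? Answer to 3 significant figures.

Mixed concentration C = ΣQC/ΣQ = (430.0·26.00 + 64.70·311.0) / 494.7 = 31300/494.7 = 63.27 mg/L.
Set 63.27·exp(−k·t) = 10 → t = ln(63.27/10)/k = 99620 s = 27.67 h.
Distance = v·t = 1.0·99620 = 99620 m = 99.62 km.

99.6 km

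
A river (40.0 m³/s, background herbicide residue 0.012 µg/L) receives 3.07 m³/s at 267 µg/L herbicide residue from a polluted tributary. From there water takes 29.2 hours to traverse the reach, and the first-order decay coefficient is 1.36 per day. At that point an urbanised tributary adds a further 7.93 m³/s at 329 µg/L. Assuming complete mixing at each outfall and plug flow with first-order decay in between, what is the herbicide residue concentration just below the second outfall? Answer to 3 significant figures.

After mixing, C = (40.00·0.01200 + 3.070·267.0) / 43.07 = 820.2/43.07 = 19.04 µg/L; combined flow 43.07 m³/s.
Applying C = C₀e^(−kt): 19.04 × 0.1912 = 3.640 µg/L.
Second outfall: C = (43.07·3.640 + 7.930·329.0)/51.00 = 54.23 µg/L.

54.2 µg/L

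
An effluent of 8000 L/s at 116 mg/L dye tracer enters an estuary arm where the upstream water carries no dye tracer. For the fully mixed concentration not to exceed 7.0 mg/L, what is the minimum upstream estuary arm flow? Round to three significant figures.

Set C_mix = 7.0: (Q·0 + 8000·116.0) / (Q + 8000) = 7.0
→ Q = 8000·(116.0 − 7.0)/(7.0 − 0) = 124600 L/s.

125000 L/s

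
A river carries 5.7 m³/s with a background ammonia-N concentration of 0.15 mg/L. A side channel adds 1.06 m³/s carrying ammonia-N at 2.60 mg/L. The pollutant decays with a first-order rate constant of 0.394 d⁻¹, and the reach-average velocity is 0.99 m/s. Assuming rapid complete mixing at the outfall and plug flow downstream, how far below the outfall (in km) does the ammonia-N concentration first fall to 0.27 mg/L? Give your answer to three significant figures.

148 km

Conservation of mass: C = (5.700·0.1500 + 1.060·2.600) / 6.760 = 3.611/6.760 = 0.5342 mg/L.
Set 0.5342·exp(−k·t) = 0.27 → t = ln(0.5342/0.27)/k = 149600 s = 41.56 h.
Distance = v·t = 0.99·149600 = 148100 m = 148.1 km.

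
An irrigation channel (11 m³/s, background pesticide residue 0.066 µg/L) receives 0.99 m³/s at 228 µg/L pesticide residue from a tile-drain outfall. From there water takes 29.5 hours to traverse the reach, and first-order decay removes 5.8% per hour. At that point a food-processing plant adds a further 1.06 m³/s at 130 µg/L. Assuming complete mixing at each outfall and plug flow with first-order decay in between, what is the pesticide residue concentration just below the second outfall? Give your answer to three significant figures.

13.5 µg/L

Flow-weighted average: C = (11.00·0.06600 + 0.9900·228.0) / 11.99 = 226.4/11.99 = 18.89 µg/L; combined flow 11.99 m³/s.
5.8%/h lost → k = −ln(1 − 0.058) = 0.05975 h⁻¹.
First-order decay: C = 18.89·exp(−k·t) = 18.89·0.1716 = 3.241 µg/L.
At the second outfall, C = (11.99·3.241 + 1.060·130.0) / (11.99 + 1.060) = 13.54 µg/L.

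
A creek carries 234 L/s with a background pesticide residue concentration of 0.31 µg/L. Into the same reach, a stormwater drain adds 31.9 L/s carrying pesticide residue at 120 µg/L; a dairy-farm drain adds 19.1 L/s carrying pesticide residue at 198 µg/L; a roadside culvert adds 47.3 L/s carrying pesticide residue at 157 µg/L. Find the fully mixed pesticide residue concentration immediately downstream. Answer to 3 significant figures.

45.5 µg/L

Mass balance: C = (234.0·0.3100 + 31.90·120.0 + 19.10·198.0 + 47.30·157.0) / 332.3 = 15110/332.3 = 45.47 µg/L.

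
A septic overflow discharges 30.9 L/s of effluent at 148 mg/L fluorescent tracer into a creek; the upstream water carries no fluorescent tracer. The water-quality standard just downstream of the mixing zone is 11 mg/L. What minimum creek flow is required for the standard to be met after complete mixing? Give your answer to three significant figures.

Set C_mix = 11: (Q·0 + 30.90·148.0) / (Q + 30.90) = 11
→ Q = 30.90·(148.0 − 11)/(11 − 0) = 384.8 L/s.

385 L/s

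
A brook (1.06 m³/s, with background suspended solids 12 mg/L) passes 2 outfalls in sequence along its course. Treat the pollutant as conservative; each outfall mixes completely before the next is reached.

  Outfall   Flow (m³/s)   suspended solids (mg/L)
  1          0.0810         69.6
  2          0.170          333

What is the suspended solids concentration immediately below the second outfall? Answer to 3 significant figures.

57.2 mg/L

After outfall 1: Q = 1.060 + 0.08100 = 1.141 m³/s; C = (1.060·12.00 + 0.08100·69.60)/1.141 = 16.09 mg/L.
After outfall 2: Q = 1.141 + 0.1700 = 1.311 m³/s; C = (1.141·16.09 + 0.1700·333.0)/1.311 = 57.18 mg/L.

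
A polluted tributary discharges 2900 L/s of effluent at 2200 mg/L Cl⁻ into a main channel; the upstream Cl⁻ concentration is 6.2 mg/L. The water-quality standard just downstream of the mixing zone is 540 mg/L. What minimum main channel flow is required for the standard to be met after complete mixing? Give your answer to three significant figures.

Set C_mix = 540: (Q·6.200 + 2900·2200) / (Q + 2900) = 540
→ Q = 2900·(2200 − 540)/(540 − 6.200) = 9018 L/s.

9020 L/s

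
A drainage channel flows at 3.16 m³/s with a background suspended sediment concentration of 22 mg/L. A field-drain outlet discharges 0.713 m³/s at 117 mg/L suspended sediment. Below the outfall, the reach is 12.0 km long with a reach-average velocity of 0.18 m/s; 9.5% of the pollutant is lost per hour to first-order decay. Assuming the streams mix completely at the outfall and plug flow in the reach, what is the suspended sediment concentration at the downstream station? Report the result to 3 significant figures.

After mixing, C = (3.160·22.00 + 0.7130·117.0) / 3.873 = 152.9/3.873 = 39.49 mg/L.
Travel time t = 12.0·1000 / 0.18 = 66670 s = 18.52 h.
9.5%/h lost → k = −ln(1 − 0.095) = 0.09982 h⁻¹.
Decay over the reach: 39.49·exp(−kt) = 39.49·0.1575 = 6.218 mg/L.

6.22 mg/L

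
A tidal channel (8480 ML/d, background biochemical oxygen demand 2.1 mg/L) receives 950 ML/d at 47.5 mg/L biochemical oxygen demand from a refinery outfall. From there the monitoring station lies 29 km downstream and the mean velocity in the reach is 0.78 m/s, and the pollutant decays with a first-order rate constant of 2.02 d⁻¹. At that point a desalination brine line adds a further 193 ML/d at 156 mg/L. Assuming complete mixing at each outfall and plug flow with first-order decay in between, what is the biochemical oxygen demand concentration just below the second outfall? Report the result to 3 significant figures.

5.87 mg/L

After mixing, C = (8480·2.100 + 950.0·47.50) / 9430 = 62930/9430 = 6.674 mg/L; combined flow 9430 ML/d.
Travel time t = 29·1000 / 0.78 = 37180 s = 10.33 h.
After decay, C = 6.674 × e^(−kt) = 6.674 × 0.4193 = 2.798 mg/L.
Second outfall: C = (9430·2.798 + 193.0·156.0)/9623 = 5.871 mg/L.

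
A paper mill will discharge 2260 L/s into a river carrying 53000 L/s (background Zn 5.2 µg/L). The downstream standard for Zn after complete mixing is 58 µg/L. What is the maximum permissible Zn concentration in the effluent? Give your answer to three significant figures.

At the limit, (Qr·Cr + Qe·Cₑ)/(Qr + Qe) = 58:
Cₑ = (55260·58 − 53000·5.200) / 2260 = 1296 µg/L.

1300 µg/L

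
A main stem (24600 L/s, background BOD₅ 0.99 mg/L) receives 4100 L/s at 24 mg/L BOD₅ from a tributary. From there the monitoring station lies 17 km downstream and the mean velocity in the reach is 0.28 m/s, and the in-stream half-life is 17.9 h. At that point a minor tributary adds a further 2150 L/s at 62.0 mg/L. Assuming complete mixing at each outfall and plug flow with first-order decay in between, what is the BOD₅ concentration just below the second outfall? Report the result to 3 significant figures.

Flow-weighted average: C = (24600·0.9900 + 4100·24.00) / 28700 = 122800/28700 = 4.277 mg/L; combined flow 28700 L/s.
Travel time t = 17·1000 / 0.28 = 60710 s = 16.87 h.
Half-life 17.9 h → k = ln 2 / 17.9 = 0.03872 h⁻¹ = 0.9294 d⁻¹.
After decay, C = 4.277 × e^(−kt) = 4.277 × 0.5204 = 2.226 mg/L.
At the second outfall, C = (28700·2.226 + 2150·62.00) / (28700 + 2150) = 6.392 mg/L.

6.39 mg/L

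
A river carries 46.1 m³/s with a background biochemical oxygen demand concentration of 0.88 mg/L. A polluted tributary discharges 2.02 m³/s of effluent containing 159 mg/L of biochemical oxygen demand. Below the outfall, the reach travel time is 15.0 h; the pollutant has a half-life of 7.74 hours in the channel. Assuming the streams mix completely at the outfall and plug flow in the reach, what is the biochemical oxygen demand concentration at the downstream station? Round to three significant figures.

1.96 mg/L

Mass balance: C = (46.10·0.8800 + 2.020·159.0) / 48.12 = 361.7/48.12 = 7.518 mg/L.
Half-life 7.74 h → k = ln 2 / 7.74 = 0.08955 h⁻¹ = 2.149 d⁻¹.
After decay, C = 7.518 × e^(−kt) = 7.518 × 0.2610 = 1.962 mg/L.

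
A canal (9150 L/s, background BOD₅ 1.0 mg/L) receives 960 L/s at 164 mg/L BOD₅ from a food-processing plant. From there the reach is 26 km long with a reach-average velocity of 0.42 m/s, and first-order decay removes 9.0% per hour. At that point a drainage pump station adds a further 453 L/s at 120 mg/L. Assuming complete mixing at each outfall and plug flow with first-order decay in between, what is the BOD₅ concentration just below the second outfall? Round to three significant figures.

Mixed concentration C = ΣQC/ΣQ = (9150·1.000 + 960.0·164.0) / 10110 = 166600/10110 = 16.48 mg/L; combined flow 10110 L/s.
Travel time t = 26·1000 / 0.42 = 61900 s = 17.20 h.
9.0%/h lost → k = −ln(1 − 0.09) = 0.09431 h⁻¹.
After decay, C = 16.48 × e^(−kt) = 16.48 × 0.1976 = 3.255 mg/L.
Second outfall: C = (10110·3.255 + 453.0·120.0)/10560 = 8.262 mg/L.

8.26 mg/L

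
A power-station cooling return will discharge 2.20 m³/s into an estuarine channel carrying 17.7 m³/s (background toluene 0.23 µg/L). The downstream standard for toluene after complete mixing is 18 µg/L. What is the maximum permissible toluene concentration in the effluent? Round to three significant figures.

161 µg/L

At the limit, (Qr·Cr + Qe·Cₑ)/(Qr + Qe) = 18:
Cₑ = (19.90·18 − 17.70·0.2300) / 2.200 = 161.0 µg/L.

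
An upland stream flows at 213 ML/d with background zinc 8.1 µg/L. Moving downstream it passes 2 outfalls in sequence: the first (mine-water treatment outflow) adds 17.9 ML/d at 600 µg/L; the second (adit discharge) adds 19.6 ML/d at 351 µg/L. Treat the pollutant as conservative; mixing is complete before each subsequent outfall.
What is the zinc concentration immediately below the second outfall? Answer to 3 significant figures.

77.2 µg/L

Below outfall 1: Q → 230.9 ML/d, C = (213.0·8.100 + 17.90·600.0)/230.9 = 53.99 µg/L.
Below outfall 2: Q → 250.5 ML/d, C = (230.9·53.99 + 19.60·351.0)/250.5 = 77.23 µg/L.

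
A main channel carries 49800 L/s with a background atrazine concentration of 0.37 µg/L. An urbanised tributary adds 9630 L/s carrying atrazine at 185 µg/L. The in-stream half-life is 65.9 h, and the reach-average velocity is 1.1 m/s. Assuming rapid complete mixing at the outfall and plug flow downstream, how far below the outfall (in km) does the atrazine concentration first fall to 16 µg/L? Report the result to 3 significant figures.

After mixing, C = (49800·0.3700 + 9630·185.0) / 59430 = 1800000/59430 = 30.29 µg/L.
Half-life 65.9 h → k = ln 2 / 65.9 = 0.01052 h⁻¹ = 0.2524 d⁻¹.
Set 30.29·exp(−k·t) = 16 → t = ln(30.29/16)/k = 218400 s = 60.67 h.
Distance = v·t = 1.1·218400 = 240300 m = 240.3 km.

240 km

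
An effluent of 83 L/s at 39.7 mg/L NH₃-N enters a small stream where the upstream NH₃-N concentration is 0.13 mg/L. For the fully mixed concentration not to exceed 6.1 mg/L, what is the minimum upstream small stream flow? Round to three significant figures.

467 L/s

Set C_mix = 6.1: (Q·0.1300 + 83.00·39.70) / (Q + 83.00) = 6.1
→ Q = 83.00·(39.70 − 6.1)/(6.1 − 0.1300) = 467.1 L/s.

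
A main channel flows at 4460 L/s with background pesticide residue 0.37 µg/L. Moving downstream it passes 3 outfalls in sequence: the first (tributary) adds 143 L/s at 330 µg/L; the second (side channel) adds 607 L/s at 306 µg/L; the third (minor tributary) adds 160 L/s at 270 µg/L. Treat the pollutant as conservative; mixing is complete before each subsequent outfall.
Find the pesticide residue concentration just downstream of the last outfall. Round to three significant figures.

51.7 µg/L

After outfall 1: Q = 4460 + 143.0 = 4603 L/s; C = (4460·0.3700 + 143.0·330.0)/4603 = 10.61 µg/L.
After outfall 2: Q = 4603 + 607.0 = 5210 L/s; C = (4603·10.61 + 607.0·306.0)/5210 = 45.03 µg/L.
After outfall 3: Q = 5210 + 160.0 = 5370 L/s; C = (5210·45.03 + 160.0·270.0)/5370 = 51.73 µg/L.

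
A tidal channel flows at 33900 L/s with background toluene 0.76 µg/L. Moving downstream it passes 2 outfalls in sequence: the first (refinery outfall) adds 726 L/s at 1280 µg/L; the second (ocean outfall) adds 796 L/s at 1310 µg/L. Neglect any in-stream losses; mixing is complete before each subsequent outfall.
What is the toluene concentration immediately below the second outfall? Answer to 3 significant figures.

Below outfall 1: Q → 34630 L/s, C = (33900·0.7600 + 726.0·1280)/34630 = 27.58 µg/L.
Below outfall 2: Q → 35420 L/s, C = (34630·27.58 + 796.0·1310)/35420 = 56.40 µg/L.

56.4 µg/L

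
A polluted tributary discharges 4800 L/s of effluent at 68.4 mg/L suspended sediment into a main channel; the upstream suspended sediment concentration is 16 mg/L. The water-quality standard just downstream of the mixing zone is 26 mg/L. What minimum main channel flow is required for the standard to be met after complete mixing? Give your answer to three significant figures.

20400 L/s

Set C_mix = 26: (Q·16.00 + 4800·68.40) / (Q + 4800) = 26
→ Q = 4800·(68.40 − 26)/(26 − 16.00) = 20350 L/s.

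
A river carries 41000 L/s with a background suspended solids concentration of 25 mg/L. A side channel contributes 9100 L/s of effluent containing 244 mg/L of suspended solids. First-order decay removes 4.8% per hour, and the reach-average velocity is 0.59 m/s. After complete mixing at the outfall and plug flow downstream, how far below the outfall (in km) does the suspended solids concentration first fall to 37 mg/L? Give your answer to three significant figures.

Flow-weighted average: C = (41000·25.00 + 9100·244.0) / 50100 = 3245000/50100 = 64.78 mg/L.
4.8%/h lost → k = −ln(1 − 0.048) = 0.04919 h⁻¹.
Set 64.78·exp(−k·t) = 37 → t = ln(64.78/37)/k = 40990 s = 11.39 h.
Distance = v·t = 0.59·40990 = 24180 m = 24.18 km.

24.2 km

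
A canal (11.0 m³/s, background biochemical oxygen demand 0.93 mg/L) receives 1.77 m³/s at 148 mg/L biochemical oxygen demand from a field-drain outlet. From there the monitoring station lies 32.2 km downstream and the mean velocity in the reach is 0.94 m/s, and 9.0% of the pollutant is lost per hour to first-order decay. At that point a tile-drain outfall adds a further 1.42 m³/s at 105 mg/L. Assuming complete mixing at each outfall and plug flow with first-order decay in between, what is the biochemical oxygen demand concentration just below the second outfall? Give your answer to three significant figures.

After mixing, C = (11.00·0.9300 + 1.770·148.0) / 12.77 = 272.2/12.77 = 21.31 mg/L; combined flow 12.77 m³/s.
Travel time t = 32.2·1000 / 0.94 = 34260 s = 9.515 h.
9.0%/h lost → k = −ln(1 − 0.09) = 0.09431 h⁻¹.
Decay over the reach: 21.31·exp(−kt) = 21.31·0.4076 = 8.689 mg/L.
At the second outfall, C = (12.77·8.689 + 1.420·105.0) / (12.77 + 1.420) = 18.33 mg/L.

18.3 mg/L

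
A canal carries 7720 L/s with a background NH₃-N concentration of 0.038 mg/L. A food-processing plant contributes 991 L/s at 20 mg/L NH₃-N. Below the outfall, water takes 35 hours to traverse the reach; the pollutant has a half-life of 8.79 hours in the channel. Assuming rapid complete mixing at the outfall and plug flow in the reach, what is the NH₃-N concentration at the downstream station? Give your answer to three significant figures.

0.146 mg/L

Conservation of mass: C = (7720·0.03800 + 991.0·20.00) / 8711 = 20110/8711 = 2.309 mg/L.
Half-life 8.79 h → k = ln 2 / 8.79 = 0.07886 h⁻¹ = 1.893 d⁻¹.
After decay, C = 2.309 × e^(−kt) = 2.309 × 0.06329 = 0.1461 mg/L.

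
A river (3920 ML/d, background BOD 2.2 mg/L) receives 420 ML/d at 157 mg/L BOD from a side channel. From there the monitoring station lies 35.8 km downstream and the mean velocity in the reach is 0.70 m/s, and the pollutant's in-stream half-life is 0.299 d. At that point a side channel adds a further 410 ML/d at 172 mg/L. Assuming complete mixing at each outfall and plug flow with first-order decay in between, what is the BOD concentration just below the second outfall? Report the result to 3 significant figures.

18.8 mg/L

Conservation of mass: C = (3920·2.200 + 420.0·157.0) / 4340 = 74560/4340 = 17.18 mg/L; combined flow 4340 ML/d.
Travel time t = 35.8·1000 / 0.70 = 51140 s = 14.21 h.
Half-life 0.299 d → k = ln 2 / 0.299 = 2.318 d⁻¹.
After decay, C = 17.18 × e^(−kt) = 17.18 × 0.2535 = 4.356 mg/L.
At the second outfall, C = (4340·4.356 + 410.0·172.0) / (4340 + 410.0) = 18.83 mg/L.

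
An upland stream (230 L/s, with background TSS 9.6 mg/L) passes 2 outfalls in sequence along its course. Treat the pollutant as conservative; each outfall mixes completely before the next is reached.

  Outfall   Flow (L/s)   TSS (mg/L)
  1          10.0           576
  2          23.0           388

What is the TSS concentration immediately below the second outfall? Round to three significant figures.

Below outfall 1: Q → 240.0 L/s, C = (230.0·9.600 + 10.00·576.0)/240.0 = 33.20 mg/L.
Below outfall 2: Q → 263.0 L/s, C = (240.0·33.20 + 23.00·388.0)/263.0 = 64.23 mg/L.

64.2 mg/L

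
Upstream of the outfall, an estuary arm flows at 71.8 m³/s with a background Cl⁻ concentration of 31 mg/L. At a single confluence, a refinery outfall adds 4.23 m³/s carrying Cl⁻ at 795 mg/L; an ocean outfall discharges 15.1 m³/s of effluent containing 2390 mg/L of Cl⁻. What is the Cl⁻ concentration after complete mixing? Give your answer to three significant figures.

Mass balance: C = (71.80·31.00 + 4.230·795.0 + 15.10·2390) / 91.13 = 41680/91.13 = 457.3 mg/L.

457 mg/L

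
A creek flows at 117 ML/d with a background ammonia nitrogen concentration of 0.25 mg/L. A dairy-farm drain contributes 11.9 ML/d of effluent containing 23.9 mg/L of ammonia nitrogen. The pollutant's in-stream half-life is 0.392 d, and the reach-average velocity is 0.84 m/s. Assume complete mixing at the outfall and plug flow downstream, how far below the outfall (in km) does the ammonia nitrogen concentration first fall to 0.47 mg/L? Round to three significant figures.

Conservation of mass: C = (117.0·0.2500 + 11.90·23.90) / 128.9 = 313.7/128.9 = 2.433 mg/L.
Half-life 0.392 d → k = ln 2 / 0.392 = 1.768 d⁻¹.
Set 2.433·exp(−k·t) = 0.47 → t = ln(2.433/0.47)/k = 80340 s = 22.32 h.
Distance = v·t = 0.84·80340 = 67490 m = 67.49 km.

67.5 km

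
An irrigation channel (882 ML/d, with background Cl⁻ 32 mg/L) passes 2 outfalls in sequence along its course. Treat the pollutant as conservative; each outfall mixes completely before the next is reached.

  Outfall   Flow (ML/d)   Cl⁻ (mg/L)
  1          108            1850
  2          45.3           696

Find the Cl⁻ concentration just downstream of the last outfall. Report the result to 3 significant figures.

251 mg/L

After outfall 1: Q = 882.0 + 108.0 = 990.0 ML/d; C = (882.0·32.00 + 108.0·1850)/990.0 = 230.3 mg/L.
After outfall 2: Q = 990.0 + 45.30 = 1035 ML/d; C = (990.0·230.3 + 45.30·696.0)/1035 = 250.7 mg/L.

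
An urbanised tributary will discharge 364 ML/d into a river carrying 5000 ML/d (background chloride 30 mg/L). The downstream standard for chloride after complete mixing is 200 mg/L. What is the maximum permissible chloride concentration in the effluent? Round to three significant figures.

2540 mg/L

At the limit, (Qr·Cr + Qe·Cₑ)/(Qr + Qe) = 200:
Cₑ = (5364·200 − 5000·30.00) / 364.0 = 2535 mg/L.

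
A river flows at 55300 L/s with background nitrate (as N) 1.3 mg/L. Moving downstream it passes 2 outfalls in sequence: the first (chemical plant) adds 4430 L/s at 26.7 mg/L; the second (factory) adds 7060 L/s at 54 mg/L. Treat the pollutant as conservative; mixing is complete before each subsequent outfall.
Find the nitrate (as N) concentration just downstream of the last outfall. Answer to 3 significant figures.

Below outfall 1: Q → 59730 L/s, C = (55300·1.300 + 4430·26.70)/59730 = 3.184 mg/L.
Below outfall 2: Q → 66790 L/s, C = (59730·3.184 + 7060·54.00)/66790 = 8.555 mg/L.

8.56 mg/L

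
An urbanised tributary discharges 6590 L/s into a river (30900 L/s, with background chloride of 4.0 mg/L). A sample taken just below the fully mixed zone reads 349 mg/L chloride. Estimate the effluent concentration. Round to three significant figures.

1970 mg/L

Mass balance: 30900·4.000 + 6590·Cₑ = 37490·349.0
→ Cₑ = (37490·349.0 − 30900·4.000) / 6590 = 1967 mg/L.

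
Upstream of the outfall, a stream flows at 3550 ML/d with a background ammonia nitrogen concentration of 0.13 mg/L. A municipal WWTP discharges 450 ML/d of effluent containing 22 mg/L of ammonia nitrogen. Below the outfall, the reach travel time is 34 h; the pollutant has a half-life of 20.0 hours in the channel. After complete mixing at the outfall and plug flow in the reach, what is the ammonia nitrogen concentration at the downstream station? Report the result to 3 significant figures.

Mixed concentration C = ΣQC/ΣQ = (3550·0.1300 + 450.0·22.00) / 4000 = 10360/4000 = 2.590 mg/L.
Half-life 20.0 h → k = ln 2 / 20.0 = 0.03466 h⁻¹ = 0.8318 d⁻¹.
Applying C = C₀e^(−kt): 2.590 × 0.3078 = 0.7973 mg/L.

0.797 mg/L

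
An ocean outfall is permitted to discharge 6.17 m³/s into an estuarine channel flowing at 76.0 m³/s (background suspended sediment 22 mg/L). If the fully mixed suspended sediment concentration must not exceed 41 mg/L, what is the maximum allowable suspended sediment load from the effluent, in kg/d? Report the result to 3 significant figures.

147000 kg/d

Mass balance at the limit: 76.00·22.00 + 6.170·Cₑ = 82.17·41 → Cₑ = 275.0 mg/L.
Load = 6.170 m³/s × 275.0 g/m³ × 86 400 s/d = 146600 kg/d.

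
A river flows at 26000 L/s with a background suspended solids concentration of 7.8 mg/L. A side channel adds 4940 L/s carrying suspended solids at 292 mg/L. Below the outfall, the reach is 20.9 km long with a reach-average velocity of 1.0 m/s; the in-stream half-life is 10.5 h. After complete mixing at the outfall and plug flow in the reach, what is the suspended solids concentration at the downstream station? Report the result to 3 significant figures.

Flow-weighted average: C = (26000·7.800 + 4940·292.0) / 30940 = 1645000/30940 = 53.18 mg/L.
Travel time t = 20.9·1000 / 1.0 = 20900 s = 5.806 h.
Half-life 10.5 h → k = ln 2 / 10.5 = 0.06601 h⁻¹ = 1.584 d⁻¹.
First-order decay: C = 53.18·exp(−k·t) = 53.18·0.6816 = 36.25 mg/L.

36.2 mg/L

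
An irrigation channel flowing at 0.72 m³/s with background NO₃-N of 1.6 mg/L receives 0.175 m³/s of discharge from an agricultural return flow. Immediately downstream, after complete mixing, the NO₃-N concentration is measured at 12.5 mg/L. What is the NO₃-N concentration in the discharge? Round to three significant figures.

57.3 mg/L

Mass balance: 0.7200·1.600 + 0.1750·Cₑ = 0.8950·12.50
→ Cₑ = (0.8950·12.50 − 0.7200·1.600) / 0.1750 = 57.35 mg/L.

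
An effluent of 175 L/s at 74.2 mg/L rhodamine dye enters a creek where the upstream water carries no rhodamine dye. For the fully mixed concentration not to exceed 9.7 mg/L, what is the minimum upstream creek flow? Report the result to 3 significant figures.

1160 L/s

Set C_mix = 9.7: (Q·0 + 175.0·74.20) / (Q + 175.0) = 9.7
→ Q = 175.0·(74.20 − 9.7)/(9.7 − 0) = 1164 L/s.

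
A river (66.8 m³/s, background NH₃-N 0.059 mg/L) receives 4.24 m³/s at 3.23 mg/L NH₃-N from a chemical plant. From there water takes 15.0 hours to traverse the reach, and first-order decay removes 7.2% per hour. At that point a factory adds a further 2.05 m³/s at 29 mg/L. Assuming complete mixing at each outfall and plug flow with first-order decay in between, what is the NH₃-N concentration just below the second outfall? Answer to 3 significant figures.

0.892 mg/L

Flow-weighted average: C = (66.80·0.05900 + 4.240·3.230) / 71.04 = 17.64/71.04 = 0.2483 mg/L; combined flow 71.04 m³/s.
7.2%/h lost → k = −ln(1 − 0.072) = 0.07472 h⁻¹.
Decay over the reach: 0.2483·exp(−kt) = 0.2483·0.3260 = 0.08093 mg/L.
Second outfall: C = (71.04·0.08093 + 2.050·29.00)/73.09 = 0.8920 mg/L.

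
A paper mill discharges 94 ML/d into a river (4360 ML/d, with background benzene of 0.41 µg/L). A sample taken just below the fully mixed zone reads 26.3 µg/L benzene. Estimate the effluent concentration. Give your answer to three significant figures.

Mass balance: 4360·0.4100 + 94.00·Cₑ = 4454·26.30
→ Cₑ = (4454·26.30 − 4360·0.4100) / 94.00 = 1227 µg/L.

1230 µg/L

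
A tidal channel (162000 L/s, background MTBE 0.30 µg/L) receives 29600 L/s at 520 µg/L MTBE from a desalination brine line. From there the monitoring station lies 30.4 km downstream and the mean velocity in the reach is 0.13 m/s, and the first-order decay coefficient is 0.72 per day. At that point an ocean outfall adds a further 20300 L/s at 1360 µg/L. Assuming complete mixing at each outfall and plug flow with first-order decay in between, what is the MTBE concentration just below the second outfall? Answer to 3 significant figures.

141 µg/L

Mixed concentration C = ΣQC/ΣQ = (162000·0.3000 + 29600·520.0) / 191600 = 15440000/191600 = 80.59 µg/L; combined flow 191600 L/s.
Travel time t = 30.4·1000 / 0.13 = 233800 s = 64.96 h.
First-order decay: C = 80.59·exp(−k·t) = 80.59·0.1425 = 11.48 µg/L.
Second outfall: C = (191600·11.48 + 20300·1360)/211900 = 140.7 µg/L.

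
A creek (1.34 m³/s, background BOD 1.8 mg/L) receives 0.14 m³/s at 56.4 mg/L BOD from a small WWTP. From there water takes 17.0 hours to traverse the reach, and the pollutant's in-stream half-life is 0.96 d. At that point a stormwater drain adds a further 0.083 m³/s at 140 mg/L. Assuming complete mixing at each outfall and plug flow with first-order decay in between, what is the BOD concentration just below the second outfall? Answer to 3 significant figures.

Mixed concentration C = ΣQC/ΣQ = (1.340·1.800 + 0.1400·56.40) / 1.480 = 10.31/1.480 = 6.965 mg/L; combined flow 1.480 m³/s.
Half-life 0.96 d → k = ln 2 / 0.96 = 0.7220 d⁻¹.
Decay over the reach: 6.965·exp(−kt) = 6.965·0.5996 = 4.176 mg/L.
Second outfall: C = (1.480·4.176 + 0.08300·140.0)/1.563 = 11.39 mg/L.

11.4 mg/L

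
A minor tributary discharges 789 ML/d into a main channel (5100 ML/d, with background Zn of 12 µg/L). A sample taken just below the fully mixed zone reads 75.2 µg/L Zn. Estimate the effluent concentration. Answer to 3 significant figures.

Mass balance: 5100·12.00 + 789.0·Cₑ = 5889·75.20
→ Cₑ = (5889·75.20 − 5100·12.00) / 789.0 = 483.7 µg/L.

484 µg/L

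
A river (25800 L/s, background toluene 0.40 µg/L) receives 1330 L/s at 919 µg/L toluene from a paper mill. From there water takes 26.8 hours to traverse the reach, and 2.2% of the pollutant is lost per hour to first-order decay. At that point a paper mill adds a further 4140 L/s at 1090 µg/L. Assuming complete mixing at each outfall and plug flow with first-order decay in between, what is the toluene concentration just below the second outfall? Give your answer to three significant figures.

166 µg/L

Mixed concentration C = ΣQC/ΣQ = (25800·0.4000 + 1330·919.0) / 27130 = 1233000/27130 = 45.43 µg/L; combined flow 27130 L/s.
2.2%/h lost → k = −ln(1 − 0.022) = 0.02225 h⁻¹.
First-order decay: C = 45.43·exp(−k·t) = 45.43·0.5509 = 25.03 µg/L.
Second outfall: C = (27130·25.03 + 4140·1090)/31270 = 166.0 µg/L.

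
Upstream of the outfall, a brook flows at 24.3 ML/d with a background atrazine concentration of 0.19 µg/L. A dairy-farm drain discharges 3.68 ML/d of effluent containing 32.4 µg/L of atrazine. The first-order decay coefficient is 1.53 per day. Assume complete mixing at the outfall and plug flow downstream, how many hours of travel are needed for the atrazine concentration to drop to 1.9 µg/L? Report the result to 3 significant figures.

13.3 h

Flow-weighted average: C = (24.30·0.1900 + 3.680·32.40) / 27.98 = 123.8/27.98 = 4.426 µg/L.
4.426·exp(−k·t) = 1.9 → t = ln(4.426/1.9)/k = 47760 s = 13.27 h.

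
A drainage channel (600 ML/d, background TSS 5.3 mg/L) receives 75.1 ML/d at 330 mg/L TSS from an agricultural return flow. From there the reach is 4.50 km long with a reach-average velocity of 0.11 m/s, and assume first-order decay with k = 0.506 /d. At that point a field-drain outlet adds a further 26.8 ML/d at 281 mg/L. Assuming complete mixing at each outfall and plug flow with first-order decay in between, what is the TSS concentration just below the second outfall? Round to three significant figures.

After mixing, C = (600.0·5.300 + 75.10·330.0) / 675.1 = 27960/675.1 = 41.42 mg/L; combined flow 675.1 ML/d.
Travel time t = 4.50·1000 / 0.11 = 40910 s = 11.36 h.
Applying C = C₀e^(−kt): 41.42 × 0.7870 = 32.60 mg/L.
Second outfall: C = (675.1·32.60 + 26.80·281.0)/701.9 = 42.08 mg/L.

42.1 mg/L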